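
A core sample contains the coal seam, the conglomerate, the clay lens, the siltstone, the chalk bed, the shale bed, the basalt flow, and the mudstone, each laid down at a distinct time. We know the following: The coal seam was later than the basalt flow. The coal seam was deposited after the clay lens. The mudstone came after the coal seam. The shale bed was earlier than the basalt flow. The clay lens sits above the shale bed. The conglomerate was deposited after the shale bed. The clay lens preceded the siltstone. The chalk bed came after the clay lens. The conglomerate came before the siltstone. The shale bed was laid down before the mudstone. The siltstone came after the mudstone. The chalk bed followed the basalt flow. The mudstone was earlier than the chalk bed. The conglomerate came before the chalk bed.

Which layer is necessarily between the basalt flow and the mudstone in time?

the coal seam

Tracing the constraints gives the basalt flow → the coal seam → the mudstone, so the coal seam sits after the basalt flow and before the mudstone.
No other layer is forced both after the basalt flow and before the mudstone.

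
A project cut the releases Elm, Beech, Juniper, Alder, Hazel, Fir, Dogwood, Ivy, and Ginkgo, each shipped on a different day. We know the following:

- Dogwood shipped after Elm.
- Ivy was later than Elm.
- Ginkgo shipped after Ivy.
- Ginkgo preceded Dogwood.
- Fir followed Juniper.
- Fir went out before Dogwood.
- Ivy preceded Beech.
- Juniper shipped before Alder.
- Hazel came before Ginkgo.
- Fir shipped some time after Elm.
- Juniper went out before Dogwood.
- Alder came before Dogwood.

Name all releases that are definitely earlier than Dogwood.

Directly stated before Dogwood: Alder, Elm, Fir, Ginkgo, and Juniper.
Hazel reaches Dogwood via Hazel → Ginkgo → Dogwood.
Ivy reaches Dogwood via Ivy → Ginkgo → Dogwood.

Alder, Elm, Fir, Ginkgo, Hazel, Ivy, Juniper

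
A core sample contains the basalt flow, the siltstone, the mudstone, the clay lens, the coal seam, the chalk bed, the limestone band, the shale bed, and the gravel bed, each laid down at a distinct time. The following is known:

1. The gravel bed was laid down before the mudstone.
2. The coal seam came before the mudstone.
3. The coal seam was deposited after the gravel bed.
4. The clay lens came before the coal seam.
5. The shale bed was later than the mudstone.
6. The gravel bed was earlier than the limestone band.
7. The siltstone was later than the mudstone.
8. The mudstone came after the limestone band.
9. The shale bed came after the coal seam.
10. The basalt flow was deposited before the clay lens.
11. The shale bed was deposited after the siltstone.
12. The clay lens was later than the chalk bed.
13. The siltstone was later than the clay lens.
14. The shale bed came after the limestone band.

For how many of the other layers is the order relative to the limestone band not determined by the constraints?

Forced before the limestone band: the gravel bed; forced after the limestone band: the mudstone, the shale bed, and the siltstone.
That leaves the basalt flow, the chalk bed, the clay lens, and the coal seam with no forced order relative to the limestone band — 4.

4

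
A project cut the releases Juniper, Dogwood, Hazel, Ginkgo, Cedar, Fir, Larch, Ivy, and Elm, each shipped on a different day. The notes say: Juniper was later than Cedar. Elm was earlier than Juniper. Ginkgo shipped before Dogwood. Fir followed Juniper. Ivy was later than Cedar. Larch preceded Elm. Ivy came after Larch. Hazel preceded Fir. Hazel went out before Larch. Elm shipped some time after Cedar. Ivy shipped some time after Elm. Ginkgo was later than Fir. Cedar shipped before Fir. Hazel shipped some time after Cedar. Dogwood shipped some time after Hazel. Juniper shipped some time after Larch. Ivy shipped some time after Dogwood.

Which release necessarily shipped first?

Cedar has a chain of constraints placing it before every other release, so Cedar must be first.

Cedar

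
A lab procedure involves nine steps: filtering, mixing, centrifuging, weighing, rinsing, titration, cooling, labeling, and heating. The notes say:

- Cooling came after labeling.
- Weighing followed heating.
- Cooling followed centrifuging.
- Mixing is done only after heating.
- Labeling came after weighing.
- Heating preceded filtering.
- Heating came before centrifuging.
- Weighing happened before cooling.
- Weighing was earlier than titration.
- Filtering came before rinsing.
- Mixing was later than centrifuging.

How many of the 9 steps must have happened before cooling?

Directly stated before cooling: centrifuging, labeling, and weighing.
Heating reaches cooling via heating → weighing → cooling.
No chain forces filtering (or any of the others) ahead of cooling.
That's centrifuging, heating, labeling, and weighing — 4 in all.

4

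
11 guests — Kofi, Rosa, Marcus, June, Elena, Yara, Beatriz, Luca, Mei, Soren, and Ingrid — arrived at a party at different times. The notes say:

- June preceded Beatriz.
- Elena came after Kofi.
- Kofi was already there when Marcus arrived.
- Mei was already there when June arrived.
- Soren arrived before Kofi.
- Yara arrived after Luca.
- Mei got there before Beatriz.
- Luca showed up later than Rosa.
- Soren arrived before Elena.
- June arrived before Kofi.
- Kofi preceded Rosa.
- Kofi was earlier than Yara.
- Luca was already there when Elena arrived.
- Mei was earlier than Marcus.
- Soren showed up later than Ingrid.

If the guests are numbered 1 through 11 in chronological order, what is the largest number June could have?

4

June must come before Beatriz, Elena, Kofi, Luca, Marcus, Rosa, and Yara — 7 guests forced after them.
Everything else can be placed before June in some valid order, so June can sit as late as position 11 − 7 = 4.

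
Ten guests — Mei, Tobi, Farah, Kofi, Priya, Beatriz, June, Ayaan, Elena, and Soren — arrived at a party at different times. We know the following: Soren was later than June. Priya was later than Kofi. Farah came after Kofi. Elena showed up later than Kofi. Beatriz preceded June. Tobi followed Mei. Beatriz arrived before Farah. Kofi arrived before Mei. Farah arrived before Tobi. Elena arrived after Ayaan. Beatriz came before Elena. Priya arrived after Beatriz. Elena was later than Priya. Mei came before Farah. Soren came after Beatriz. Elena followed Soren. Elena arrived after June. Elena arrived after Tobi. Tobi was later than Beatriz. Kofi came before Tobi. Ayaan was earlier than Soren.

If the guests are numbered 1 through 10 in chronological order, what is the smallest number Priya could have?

Beatriz and Kofi must both come before Priya — 2 forced predecessors.
Nothing else is forced ahead of Priya, so their earliest slot is position 2 + 1 = 3.

3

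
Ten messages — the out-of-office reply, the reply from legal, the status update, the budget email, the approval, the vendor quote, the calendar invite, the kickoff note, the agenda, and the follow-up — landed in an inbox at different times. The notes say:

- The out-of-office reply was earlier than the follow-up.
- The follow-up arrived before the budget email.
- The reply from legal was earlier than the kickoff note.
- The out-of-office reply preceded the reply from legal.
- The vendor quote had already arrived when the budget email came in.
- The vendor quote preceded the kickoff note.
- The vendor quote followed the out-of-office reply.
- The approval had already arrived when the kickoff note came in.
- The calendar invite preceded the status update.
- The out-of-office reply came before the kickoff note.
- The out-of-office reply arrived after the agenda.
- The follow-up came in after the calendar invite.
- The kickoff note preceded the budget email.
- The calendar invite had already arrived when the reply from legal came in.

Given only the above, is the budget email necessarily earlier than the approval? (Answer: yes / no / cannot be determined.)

no

Tracing the constraints gives the approval → the kickoff note → the budget email, so the approval must come before the budget email.
That means the budget email cannot be before the approval.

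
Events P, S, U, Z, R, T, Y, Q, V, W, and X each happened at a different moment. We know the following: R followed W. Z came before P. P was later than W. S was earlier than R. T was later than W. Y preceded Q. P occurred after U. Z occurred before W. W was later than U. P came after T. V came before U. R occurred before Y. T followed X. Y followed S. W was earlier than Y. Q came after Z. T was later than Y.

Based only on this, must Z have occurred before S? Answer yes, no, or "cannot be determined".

No chain of stated constraints runs from Z to S, and none runs from S to Z either.
So the relative order of Z and S is not fixed by the given facts.

cannot be determined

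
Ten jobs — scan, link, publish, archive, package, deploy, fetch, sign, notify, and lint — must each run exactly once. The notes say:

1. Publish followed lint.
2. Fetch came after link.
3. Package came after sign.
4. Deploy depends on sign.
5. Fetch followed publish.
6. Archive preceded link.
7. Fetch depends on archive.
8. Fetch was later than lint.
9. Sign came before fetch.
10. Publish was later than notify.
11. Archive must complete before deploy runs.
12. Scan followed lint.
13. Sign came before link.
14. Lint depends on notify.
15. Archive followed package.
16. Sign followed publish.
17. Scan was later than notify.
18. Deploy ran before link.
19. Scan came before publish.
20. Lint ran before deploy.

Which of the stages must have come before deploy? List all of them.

archive, lint, notify, package, publish, scan, sign

Directly stated before deploy: archive, lint, and sign.
Notify reaches deploy via notify → lint → deploy.
Package reaches deploy via package → archive → deploy.
Publish reaches deploy via publish → sign → deploy.
Likewise scan reaches deploy by chaining the stated constraints.
No chain forces link (or any of the others) ahead of deploy.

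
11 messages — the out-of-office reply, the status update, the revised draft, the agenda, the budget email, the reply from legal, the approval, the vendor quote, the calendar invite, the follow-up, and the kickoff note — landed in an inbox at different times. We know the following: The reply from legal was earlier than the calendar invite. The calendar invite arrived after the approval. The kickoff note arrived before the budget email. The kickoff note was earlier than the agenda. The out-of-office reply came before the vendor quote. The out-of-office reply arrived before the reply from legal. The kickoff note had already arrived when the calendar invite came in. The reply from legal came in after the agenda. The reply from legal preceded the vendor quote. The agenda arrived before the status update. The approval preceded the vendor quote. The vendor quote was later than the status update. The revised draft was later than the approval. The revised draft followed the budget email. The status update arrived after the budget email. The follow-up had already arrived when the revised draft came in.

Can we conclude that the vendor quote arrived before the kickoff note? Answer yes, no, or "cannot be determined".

no

Tracing the constraints gives the kickoff note → the agenda → the reply from legal → the vendor quote, so the kickoff note must come before the vendor quote.
That means the vendor quote cannot be before the kickoff note.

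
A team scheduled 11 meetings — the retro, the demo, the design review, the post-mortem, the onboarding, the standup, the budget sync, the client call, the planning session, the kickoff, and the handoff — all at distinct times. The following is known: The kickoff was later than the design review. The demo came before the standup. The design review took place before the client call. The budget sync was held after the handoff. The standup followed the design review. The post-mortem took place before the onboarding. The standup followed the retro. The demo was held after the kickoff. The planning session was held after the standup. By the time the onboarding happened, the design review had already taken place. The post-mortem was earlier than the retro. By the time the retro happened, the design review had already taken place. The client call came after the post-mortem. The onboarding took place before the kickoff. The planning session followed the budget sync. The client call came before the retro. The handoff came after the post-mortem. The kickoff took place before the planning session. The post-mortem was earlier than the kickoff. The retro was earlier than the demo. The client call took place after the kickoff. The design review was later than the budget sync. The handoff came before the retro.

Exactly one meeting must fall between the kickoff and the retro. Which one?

Tracing the constraints gives the kickoff → the client call → the retro, so the client call sits after the kickoff and before the retro.
No other meeting is forced both after the kickoff and before the retro.

the client call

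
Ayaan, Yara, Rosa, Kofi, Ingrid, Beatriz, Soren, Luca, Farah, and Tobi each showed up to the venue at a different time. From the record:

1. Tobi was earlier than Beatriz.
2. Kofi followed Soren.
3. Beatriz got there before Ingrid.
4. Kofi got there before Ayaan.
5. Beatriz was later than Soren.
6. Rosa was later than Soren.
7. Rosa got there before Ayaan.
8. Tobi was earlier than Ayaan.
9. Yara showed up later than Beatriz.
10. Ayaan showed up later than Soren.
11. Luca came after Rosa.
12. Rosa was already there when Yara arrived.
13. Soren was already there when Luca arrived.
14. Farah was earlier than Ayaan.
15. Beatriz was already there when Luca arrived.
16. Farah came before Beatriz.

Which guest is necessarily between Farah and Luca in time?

Tracing the constraints gives Farah → Beatriz → Luca, so Beatriz sits after Farah and before Luca.
No other guest is forced both after Farah and before Luca.

Beatriz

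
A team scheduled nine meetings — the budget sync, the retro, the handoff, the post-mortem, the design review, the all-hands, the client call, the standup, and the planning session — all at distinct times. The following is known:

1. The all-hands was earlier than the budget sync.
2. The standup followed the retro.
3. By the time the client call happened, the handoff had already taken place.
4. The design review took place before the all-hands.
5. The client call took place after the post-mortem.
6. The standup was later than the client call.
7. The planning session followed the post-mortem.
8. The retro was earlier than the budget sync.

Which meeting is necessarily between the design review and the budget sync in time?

Tracing the constraints gives the design review → the all-hands → the budget sync, so the all-hands sits after the design review and before the budget sync.
No other meeting is forced both after the design review and before the budget sync.

the all-hands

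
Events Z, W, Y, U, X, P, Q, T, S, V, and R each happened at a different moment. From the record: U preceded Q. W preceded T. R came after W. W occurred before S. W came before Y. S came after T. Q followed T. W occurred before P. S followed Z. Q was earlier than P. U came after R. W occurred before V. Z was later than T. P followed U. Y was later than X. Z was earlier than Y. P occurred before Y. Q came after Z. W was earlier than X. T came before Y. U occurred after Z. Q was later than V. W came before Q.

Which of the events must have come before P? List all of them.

Directly stated before P: Q, U, and W.
R reaches P via R → U → P.
T reaches P via T → Q → P.
V reaches P via V → Q → P.
Likewise Z reaches P by chaining the stated constraints.
No chain forces Y (or any of the others) ahead of P.

Q, R, T, U, V, W, Z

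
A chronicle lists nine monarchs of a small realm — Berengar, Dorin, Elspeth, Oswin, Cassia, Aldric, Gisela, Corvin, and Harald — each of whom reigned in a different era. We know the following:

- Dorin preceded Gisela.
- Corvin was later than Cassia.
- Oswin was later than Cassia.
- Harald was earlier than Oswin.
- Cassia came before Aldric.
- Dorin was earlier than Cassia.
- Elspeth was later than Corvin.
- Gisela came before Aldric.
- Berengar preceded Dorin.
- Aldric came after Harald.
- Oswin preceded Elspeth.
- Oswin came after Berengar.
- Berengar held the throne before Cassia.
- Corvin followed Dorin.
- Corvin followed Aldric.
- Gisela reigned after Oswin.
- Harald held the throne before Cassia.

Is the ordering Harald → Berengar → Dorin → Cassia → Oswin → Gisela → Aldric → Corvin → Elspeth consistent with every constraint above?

yes

Check each stated constraint against the proposed order — e.g. Dorin is ahead of Corvin; Harald is ahead of Aldric. Every pair is in the required order; nothing is violated.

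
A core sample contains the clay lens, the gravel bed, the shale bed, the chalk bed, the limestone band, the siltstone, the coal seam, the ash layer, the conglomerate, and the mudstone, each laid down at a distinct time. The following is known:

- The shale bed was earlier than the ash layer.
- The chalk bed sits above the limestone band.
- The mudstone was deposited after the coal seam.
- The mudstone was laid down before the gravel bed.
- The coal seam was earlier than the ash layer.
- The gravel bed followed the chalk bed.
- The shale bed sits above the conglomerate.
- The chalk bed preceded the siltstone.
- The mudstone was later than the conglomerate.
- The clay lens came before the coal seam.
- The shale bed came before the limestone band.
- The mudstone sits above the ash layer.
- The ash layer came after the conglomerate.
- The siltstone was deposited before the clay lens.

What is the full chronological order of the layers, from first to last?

The constraints fix every adjacent pair, so only one ordering works:
the conglomerate → the shale bed → the limestone band → the chalk bed → the siltstone → the clay lens → the coal seam → the ash layer → the mudstone → the gravel bed.

the conglomerate, the shale bed, the limestone band, the chalk bed, the siltstone, the clay lens, the coal seam, the ash layer, the mudstone, the gravel bed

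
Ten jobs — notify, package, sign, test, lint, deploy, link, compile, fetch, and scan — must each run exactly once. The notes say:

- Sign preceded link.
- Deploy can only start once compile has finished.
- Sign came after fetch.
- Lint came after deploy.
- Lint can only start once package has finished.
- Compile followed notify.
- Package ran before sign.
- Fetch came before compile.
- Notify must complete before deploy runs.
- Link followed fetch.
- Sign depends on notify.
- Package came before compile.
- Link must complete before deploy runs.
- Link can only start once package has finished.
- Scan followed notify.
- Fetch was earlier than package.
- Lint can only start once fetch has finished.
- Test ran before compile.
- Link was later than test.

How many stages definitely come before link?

5

Directly stated before link: fetch, package, sign, and test.
Notify reaches link via notify → sign → link.
No chain forces deploy (or any of the others) ahead of link.
That's fetch, notify, package, sign, and test — 5 in all.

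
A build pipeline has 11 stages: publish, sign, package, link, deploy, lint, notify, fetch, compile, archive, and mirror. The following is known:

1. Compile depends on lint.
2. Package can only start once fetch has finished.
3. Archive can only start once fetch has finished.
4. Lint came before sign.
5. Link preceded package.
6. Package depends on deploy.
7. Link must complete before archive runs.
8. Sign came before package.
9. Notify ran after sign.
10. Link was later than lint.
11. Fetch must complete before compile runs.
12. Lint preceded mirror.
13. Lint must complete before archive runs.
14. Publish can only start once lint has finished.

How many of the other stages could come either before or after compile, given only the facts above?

Forced before compile: fetch and lint.
That leaves archive, deploy, link, mirror, notify, package, publish, and sign with no forced order relative to compile — 8.

8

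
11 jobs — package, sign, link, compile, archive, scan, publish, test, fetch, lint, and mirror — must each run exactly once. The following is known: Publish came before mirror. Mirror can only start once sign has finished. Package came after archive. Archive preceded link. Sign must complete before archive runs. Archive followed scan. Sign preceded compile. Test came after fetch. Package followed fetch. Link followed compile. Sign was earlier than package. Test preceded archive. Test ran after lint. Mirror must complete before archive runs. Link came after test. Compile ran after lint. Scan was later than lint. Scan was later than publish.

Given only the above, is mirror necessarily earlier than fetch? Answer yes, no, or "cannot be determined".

cannot be determined

No chain of stated constraints runs from mirror to fetch, and none runs from fetch to mirror either.
So the relative order of mirror and fetch is not fixed by the given facts.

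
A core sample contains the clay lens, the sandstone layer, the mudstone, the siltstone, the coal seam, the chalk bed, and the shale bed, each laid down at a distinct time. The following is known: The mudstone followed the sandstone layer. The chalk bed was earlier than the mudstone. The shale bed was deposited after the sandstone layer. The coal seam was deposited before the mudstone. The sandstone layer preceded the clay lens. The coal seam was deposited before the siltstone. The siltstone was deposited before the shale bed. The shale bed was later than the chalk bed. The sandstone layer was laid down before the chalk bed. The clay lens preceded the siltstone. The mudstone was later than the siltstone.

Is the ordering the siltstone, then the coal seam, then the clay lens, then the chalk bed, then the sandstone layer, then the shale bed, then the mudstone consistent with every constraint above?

The constraints require the clay lens before the siltstone, but in the proposed sequence the siltstone appears ahead of the clay lens. That one violation is enough.

no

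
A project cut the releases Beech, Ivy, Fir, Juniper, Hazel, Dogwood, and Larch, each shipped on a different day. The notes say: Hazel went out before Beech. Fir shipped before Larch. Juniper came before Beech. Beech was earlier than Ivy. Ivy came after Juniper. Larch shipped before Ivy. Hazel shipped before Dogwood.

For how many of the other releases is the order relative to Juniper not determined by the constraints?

4

Forced after Juniper: Beech and Ivy.
That leaves Dogwood, Fir, Hazel, and Larch with no forced order relative to Juniper — 4.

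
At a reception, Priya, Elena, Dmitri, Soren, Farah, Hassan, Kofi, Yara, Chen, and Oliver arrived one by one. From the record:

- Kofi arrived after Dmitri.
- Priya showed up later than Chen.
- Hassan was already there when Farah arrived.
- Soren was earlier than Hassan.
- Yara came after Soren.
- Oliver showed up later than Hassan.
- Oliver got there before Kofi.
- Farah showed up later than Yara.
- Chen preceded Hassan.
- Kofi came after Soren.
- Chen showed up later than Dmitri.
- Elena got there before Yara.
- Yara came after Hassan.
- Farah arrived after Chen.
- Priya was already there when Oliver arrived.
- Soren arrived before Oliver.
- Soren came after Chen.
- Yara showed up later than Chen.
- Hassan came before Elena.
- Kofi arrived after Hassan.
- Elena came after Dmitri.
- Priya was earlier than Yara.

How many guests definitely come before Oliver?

5

Directly stated before Oliver: Hassan, Priya, and Soren.
Chen reaches Oliver via Chen → Soren → Oliver.
Dmitri reaches Oliver via Dmitri → Chen → Soren → Oliver.
That's Chen, Dmitri, Hassan, Priya, and Soren — 5 in all.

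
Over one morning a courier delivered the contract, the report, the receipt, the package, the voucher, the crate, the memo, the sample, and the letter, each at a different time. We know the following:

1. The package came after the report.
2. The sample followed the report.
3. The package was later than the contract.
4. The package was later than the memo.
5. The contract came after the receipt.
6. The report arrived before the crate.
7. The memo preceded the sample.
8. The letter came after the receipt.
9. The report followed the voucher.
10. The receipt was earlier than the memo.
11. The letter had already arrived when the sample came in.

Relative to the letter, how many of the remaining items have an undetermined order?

Forced before the letter: the receipt; forced after the letter: the sample.
That leaves the contract, the crate, the memo, the package, the report, and the voucher with no forced order relative to the letter — 6.

6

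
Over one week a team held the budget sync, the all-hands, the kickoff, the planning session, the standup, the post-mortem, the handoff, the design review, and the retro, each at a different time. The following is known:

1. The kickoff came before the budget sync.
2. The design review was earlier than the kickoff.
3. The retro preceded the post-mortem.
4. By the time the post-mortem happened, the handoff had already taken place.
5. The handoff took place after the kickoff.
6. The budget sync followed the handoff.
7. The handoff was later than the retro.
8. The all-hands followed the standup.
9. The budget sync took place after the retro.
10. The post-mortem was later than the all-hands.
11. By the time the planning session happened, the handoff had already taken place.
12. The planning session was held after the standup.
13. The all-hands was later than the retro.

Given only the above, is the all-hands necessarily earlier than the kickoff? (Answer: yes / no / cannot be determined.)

cannot be determined

No chain of stated constraints runs from the all-hands to the kickoff, and none runs from the kickoff to the all-hands either.
So the relative order of the all-hands and the kickoff is not fixed by the given facts.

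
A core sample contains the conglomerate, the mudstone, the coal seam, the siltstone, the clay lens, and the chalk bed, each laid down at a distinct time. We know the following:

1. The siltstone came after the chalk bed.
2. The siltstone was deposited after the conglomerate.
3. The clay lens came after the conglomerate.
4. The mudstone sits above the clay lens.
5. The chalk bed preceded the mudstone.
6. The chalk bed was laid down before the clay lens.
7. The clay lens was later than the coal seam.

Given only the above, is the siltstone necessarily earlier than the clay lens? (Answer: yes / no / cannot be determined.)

cannot be determined

No chain of stated constraints runs from the siltstone to the clay lens, and none runs from the clay lens to the siltstone either.
So the relative order of the siltstone and the clay lens is not fixed by the given facts.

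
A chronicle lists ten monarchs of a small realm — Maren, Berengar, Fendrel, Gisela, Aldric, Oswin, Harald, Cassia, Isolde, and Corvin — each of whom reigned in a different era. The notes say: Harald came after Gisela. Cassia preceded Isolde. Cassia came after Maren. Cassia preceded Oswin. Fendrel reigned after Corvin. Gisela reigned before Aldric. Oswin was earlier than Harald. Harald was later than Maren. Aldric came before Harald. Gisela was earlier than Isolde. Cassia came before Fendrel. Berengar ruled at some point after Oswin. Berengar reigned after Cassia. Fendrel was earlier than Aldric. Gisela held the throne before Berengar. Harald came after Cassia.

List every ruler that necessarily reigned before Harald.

Aldric, Cassia, Corvin, Fendrel, Gisela, Maren, Oswin

Directly stated before Harald: Aldric, Cassia, Gisela, Maren, and Oswin.
Corvin reaches Harald via Corvin → Fendrel → Aldric → Harald.
Fendrel reaches Harald via Fendrel → Aldric → Harald.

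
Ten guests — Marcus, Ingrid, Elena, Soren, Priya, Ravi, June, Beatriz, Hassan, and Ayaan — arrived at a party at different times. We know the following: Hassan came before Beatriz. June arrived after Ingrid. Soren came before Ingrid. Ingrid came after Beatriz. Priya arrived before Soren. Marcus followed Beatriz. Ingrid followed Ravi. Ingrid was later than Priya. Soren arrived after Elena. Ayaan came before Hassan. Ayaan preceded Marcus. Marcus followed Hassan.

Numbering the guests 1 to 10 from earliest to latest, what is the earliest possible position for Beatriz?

3

Ayaan and Hassan must both come before Beatriz — 2 forced predecessors.
Nothing else is forced ahead of Beatriz, so their earliest slot is position 2 + 1 = 3.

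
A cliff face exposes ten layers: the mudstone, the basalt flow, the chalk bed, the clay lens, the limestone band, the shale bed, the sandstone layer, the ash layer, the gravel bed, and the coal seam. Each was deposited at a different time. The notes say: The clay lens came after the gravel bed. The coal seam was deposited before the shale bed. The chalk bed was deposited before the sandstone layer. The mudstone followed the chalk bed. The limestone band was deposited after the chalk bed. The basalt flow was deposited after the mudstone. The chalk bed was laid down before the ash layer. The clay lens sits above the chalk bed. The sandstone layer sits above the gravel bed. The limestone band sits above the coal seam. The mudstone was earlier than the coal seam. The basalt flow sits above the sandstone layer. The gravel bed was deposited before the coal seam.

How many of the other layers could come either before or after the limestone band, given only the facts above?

Forced before the limestone band: the chalk bed, the coal seam, the gravel bed, and the mudstone.
That leaves the ash layer, the basalt flow, the clay lens, the sandstone layer, and the shale bed with no forced order relative to the limestone band — 5.

5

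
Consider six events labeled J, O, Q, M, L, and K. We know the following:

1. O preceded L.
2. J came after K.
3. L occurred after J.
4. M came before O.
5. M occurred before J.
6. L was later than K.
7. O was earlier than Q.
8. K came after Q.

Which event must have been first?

M has a chain of constraints placing it before every other event, so M must be first.

M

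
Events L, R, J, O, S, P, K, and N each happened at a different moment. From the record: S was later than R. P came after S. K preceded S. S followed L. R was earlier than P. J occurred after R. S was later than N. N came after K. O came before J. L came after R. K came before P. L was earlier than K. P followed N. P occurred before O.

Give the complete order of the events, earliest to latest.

R, L, K, N, S, P, O, J

The constraints fix every adjacent pair, so only one ordering works:
R → L → K → N → S → P → O → J.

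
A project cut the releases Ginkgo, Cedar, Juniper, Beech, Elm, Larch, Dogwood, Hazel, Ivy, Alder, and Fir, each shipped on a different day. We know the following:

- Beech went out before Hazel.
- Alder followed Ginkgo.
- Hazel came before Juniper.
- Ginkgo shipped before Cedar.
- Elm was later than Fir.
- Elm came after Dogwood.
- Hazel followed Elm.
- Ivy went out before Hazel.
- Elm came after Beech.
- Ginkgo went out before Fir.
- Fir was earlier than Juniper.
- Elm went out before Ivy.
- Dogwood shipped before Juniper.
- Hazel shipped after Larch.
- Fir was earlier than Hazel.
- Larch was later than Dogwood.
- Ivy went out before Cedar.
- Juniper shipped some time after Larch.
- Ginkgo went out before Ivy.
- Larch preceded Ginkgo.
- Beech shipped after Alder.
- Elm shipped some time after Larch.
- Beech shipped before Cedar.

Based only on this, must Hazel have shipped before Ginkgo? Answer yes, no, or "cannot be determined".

Tracing the constraints gives Ginkgo → Fir → Hazel, so Ginkgo must come before Hazel.
That means Hazel cannot be before Ginkgo.

no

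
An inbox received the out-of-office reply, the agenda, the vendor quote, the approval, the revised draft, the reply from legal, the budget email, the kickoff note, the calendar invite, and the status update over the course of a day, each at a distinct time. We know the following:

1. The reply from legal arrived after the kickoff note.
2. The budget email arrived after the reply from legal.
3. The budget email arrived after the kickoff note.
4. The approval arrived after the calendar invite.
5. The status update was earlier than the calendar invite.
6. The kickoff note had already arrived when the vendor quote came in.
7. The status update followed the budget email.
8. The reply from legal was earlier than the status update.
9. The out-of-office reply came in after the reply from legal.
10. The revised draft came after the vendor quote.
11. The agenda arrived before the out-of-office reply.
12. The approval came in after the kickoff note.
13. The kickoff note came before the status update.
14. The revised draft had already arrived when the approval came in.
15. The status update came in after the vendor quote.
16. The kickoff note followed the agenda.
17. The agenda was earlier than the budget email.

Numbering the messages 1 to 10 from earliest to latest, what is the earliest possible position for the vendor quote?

3

The agenda and the kickoff note must both come before the vendor quote — 2 forced predecessors.
Nothing else is forced ahead of the vendor quote, so its earliest slot is position 2 + 1 = 3.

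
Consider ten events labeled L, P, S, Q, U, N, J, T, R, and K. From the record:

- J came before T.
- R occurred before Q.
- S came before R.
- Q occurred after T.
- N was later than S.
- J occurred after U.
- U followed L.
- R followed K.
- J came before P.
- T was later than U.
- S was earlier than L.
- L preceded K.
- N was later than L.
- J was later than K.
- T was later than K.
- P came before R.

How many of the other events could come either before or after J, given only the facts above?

Forced before J: K, L, S, and U; forced after J: P, Q, R, and T.
That leaves N with no forced order relative to J — 1.

1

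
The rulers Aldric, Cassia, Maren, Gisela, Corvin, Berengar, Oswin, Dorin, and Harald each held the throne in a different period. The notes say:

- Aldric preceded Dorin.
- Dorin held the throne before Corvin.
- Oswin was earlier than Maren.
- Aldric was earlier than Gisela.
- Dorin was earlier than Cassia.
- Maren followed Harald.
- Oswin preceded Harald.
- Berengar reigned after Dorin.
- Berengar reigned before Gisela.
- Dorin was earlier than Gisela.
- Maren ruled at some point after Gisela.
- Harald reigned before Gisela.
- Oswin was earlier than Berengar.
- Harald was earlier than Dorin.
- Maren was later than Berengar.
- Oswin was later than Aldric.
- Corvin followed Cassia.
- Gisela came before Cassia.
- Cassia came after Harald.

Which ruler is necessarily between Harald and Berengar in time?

Tracing the constraints gives Harald → Dorin → Berengar, so Dorin sits after Harald and before Berengar.
No other ruler is forced both after Harald and before Berengar.

Dorin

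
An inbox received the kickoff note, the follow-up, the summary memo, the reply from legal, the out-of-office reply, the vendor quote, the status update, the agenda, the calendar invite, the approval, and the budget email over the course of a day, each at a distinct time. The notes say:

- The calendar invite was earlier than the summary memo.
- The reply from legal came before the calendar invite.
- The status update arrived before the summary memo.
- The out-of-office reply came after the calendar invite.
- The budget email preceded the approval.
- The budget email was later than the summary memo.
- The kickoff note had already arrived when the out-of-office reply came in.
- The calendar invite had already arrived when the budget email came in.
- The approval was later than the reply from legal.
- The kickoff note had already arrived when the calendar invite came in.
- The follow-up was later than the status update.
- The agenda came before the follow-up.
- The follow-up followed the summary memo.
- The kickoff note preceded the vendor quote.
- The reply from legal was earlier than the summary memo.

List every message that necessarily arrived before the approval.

Directly stated before the approval: the budget email and the reply from legal.
The calendar invite reaches the approval via the calendar invite → the budget email → the approval.
The kickoff note reaches the approval via the kickoff note → the calendar invite → the budget email → the approval.
The status update reaches the approval via the status update → the summary memo → the budget email → the approval.
Likewise the summary memo reaches the approval by chaining the stated constraints.
No chain forces the agenda (or any of the others) ahead of the approval.

the budget email, the calendar invite, the kickoff note, the reply from legal, the status update, the summary memo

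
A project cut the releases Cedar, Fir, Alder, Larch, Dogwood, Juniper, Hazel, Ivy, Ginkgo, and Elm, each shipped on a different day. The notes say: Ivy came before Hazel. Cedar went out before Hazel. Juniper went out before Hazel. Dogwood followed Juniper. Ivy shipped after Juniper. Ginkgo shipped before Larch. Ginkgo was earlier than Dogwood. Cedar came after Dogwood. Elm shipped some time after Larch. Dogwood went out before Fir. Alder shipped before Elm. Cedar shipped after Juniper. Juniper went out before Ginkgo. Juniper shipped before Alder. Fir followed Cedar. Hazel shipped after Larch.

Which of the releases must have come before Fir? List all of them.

Cedar, Dogwood, Ginkgo, Juniper

Directly stated before Fir: Cedar and Dogwood.
Ginkgo reaches Fir via Ginkgo → Dogwood → Fir.
Juniper reaches Fir via Juniper → Dogwood → Fir.
No chain forces Elm (or any of the others) ahead of Fir.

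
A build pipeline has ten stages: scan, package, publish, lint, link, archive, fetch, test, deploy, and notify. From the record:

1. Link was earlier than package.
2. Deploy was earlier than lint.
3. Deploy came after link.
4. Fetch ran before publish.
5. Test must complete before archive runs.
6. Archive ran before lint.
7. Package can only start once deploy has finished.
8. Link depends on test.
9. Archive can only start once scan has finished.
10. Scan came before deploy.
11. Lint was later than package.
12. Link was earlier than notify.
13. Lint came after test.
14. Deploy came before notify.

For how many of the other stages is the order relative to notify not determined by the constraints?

Forced before notify: deploy, link, scan, and test.
That leaves archive, fetch, lint, package, and publish with no forced order relative to notify — 5.

5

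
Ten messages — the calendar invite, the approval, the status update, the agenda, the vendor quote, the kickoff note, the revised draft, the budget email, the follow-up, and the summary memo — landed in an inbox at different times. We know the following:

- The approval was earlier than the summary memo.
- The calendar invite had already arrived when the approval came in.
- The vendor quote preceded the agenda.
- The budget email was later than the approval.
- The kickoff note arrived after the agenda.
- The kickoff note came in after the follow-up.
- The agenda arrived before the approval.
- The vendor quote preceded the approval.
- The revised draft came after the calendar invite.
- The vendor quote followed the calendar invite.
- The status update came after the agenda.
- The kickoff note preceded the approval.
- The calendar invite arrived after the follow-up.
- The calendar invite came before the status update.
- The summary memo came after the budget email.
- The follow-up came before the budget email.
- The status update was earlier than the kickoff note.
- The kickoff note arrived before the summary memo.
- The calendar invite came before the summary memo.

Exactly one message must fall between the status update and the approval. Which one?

Tracing the constraints gives the status update → the kickoff note → the approval, so the kickoff note sits after the status update and before the approval.
No other message is forced both after the status update and before the approval.

the kickoff note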